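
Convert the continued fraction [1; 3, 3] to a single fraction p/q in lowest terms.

Using pₖ = aₖpₖ₋₁ + pₖ₋₂ and qₖ = aₖqₖ₋₁ + qₖ₋₂:
  k=0: a=1, p=1, q=1
  k=1: a=3, p=4, q=3
  k=2: a=3, p=13, q=10

13/10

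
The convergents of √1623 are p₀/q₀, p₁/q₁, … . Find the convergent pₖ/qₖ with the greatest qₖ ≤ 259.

7453/185

√1623 = [40; 3, 2, 26, 2, 3, 80, …] (period length 6).
Convergents:
  p_0/q_0 = 40/1
  p_1/q_1 = 121/3
  p_2/q_2 = 282/7
  p_3/q_3 = 7453/185
  p_4/q_4 = 15188/377
q_3 = 185 ≤ 259 < 377 = q_4, so the answer is 7453/185.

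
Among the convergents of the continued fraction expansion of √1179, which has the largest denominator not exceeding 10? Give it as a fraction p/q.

103/3

√1179 = [34; 2, 1, 33, 1, 2, 68, …] (period length 6).
Convergents:
  p_0/q_0 = 34/1
  p_1/q_1 = 69/2
  p_2/q_2 = 103/3
  p_3/q_3 = 3468/101
q_2 = 3 ≤ 10 < 101 = q_3, so the answer is 103/3.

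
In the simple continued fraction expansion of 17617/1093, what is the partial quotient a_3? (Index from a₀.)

8

17617 = 16·1093 + 129   →  a_0 = 16
1093 = 8·129 + 61   →  a_1 = 8
129 = 2·61 + 7   →  a_2 = 2
61 = 8·7 + 5   →  a_3 = 8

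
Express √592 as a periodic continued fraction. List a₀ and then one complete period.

[24; 3, 48]

a₀ = ⌊√592⌋ = 24.
With m₀=0, d₀=1 and mₖ₊₁ = dₖaₖ − mₖ, dₖ₊₁ = (n − mₖ₊₁²)/dₖ, aₖ₊₁ = ⌊(a₀+mₖ₊₁)/dₖ₊₁⌋:
  k=1: m=24, d=16, a=3
  k=2: m=24, d=1, a=48
d=1 and a=2a₀=48 at k=2, so the next step gives (m, d) = (24, 16) again — its k=1 value — and the period has length 2.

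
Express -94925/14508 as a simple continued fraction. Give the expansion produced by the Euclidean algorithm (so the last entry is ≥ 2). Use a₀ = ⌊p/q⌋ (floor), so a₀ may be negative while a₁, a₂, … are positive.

-94925 = -7*14508 + 6631
14508 = 2*6631 + 1246
6631 = 5*1246 + 401
1246 = 3*401 + 43
401 = 9*43 + 14
43 = 3*14 + 1
14 = 14*1 + 0  (stop)
So -94925/14508 = [-7; 2, 5, 3, 9, 3, 14].

[-7; 2, 5, 3, 9, 3, 14]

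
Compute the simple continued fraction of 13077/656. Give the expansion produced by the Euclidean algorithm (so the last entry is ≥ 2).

13077 = 19·656 + 613
656 = 1·613 + 43
613 = 14·43 + 11
43 = 3·11 + 10
11 = 1·10 + 1
10 = 10·1 + 0  (stop)
So 13077/656 = [19; 1, 14, 3, 1, 10].

[19; 1, 14, 3, 1, 10]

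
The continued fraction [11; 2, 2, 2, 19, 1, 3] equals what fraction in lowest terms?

Fold from the inside: start with 3/1.
  1 + 1/3 = 4/3
  19 + 3/4 = 79/4
  2 + 4/79 = 162/79
  2 + 79/162 = 403/162
  2 + 162/403 = 968/403
  11 + 403/968 = 11051/968

11051/968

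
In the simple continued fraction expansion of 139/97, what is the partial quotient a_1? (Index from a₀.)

139 = 1·97 + 42   →  a_0 = 1
97 = 2·42 + 13   →  a_1 = 2

2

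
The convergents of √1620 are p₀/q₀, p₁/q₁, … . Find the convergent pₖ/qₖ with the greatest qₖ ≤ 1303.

51841/1288

√1620 = [40; 4, 80, …] (period length 2).
Convergents:
  p_0/q_0 = 40/1
  p_1/q_1 = 161/4
  p_2/q_2 = 12920/321
  p_3/q_3 = 51841/1288
  p_4/q_4 = 4160200/103361
q_3 = 1288 ≤ 1303 < 103361 = q_4, so the answer is 51841/1288.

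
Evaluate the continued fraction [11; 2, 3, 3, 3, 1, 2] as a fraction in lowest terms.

Fold from the inside: start with 2/1.
  1 + 1/2 = 3/2
  3 + 2/3 = 11/3
  3 + 3/11 = 36/11
  3 + 11/36 = 119/36
  2 + 36/119 = 274/119
  11 + 119/274 = 3133/274

3133/274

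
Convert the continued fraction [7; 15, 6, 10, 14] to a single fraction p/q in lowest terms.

Fold from the inside: start with 14/1.
  10 + 1/14 = 141/14
  6 + 14/141 = 860/141
  15 + 141/860 = 13041/860
  7 + 860/13041 = 92147/13041

92147/13041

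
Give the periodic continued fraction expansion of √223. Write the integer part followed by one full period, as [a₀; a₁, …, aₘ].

a₀ = ⌊√223⌋ = 14.
With m₀=0, d₀=1 and mₖ₊₁ = dₖaₖ − mₖ, dₖ₊₁ = (n − mₖ₊₁²)/dₖ, aₖ₊₁ = ⌊(a₀+mₖ₊₁)/dₖ₊₁⌋:
  k=1: m=14, d=27, a=1
  k=2: m=13, d=2, a=13
  k=3: m=13, d=27, a=1
  k=4: m=14, d=1, a=28
d=1 and a=2a₀=28 at k=4, so the next step gives (m, d) = (14, 27) again — its k=1 value — and the period has length 4.

[14; 1, 13, 1, 28]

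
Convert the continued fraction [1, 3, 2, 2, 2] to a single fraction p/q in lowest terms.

Using pₖ = aₖpₖ₋₁ + pₖ₋₂ and qₖ = aₖqₖ₋₁ + qₖ₋₂:
  k=0: a=1, p=1, q=1
  k=1: a=3, p=4, q=3
  k=2: a=2, p=9, q=7
  k=3: a=2, p=22, q=17
  k=4: a=2, p=53, q=41

53/41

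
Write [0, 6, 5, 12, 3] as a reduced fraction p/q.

188/1165

Fold from the inside: start with 3/1.
  12 + 1/3 = 37/3
  5 + 3/37 = 188/37
  6 + 37/188 = 1165/188
  0 + 188/1165 = 188/1165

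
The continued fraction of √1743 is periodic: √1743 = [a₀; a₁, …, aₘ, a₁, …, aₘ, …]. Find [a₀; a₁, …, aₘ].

a₀ = ⌊√1743⌋ = 41.
With m₀=0, d₀=1 and mₖ₊₁ = dₖaₖ − mₖ, dₖ₊₁ = (n − mₖ₊₁²)/dₖ, aₖ₊₁ = ⌊(a₀+mₖ₊₁)/dₖ₊₁⌋:
  k=1: m=41, d=62, a=1
  k=2: m=21, d=21, a=2
  k=3: m=21, d=62, a=1
  k=4: m=41, d=1, a=82
d=1 and a=2a₀=82 at k=4, so the next step gives (m, d) = (41, 62) again — its k=1 value — and the period has length 4.

[41; 1, 2, 1, 82]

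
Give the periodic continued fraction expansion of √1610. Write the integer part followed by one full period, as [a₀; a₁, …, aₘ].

[40; 8, 80]

a₀ = ⌊√1610⌋ = 40.
With m₀=0, d₀=1 and mₖ₊₁ = dₖaₖ − mₖ, dₖ₊₁ = (n − mₖ₊₁²)/dₖ, aₖ₊₁ = ⌊(a₀+mₖ₊₁)/dₖ₊₁⌋:
  k=1: m=40, d=10, a=8
  k=2: m=40, d=1, a=80
d=1 and a=2a₀=80 at k=2, so the next step gives (m, d) = (40, 10) again — its k=1 value — and the period has length 2.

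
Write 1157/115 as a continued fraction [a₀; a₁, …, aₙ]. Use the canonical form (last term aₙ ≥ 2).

1157 = 10*115 + 7
115 = 16*7 + 3
7 = 2*3 + 1
3 = 3*1 + 0  (stop)
So 1157/115 = [10; 16, 2, 3].

[10; 16, 2, 3]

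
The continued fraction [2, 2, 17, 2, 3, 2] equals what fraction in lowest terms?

1427/574

Using pₖ = aₖpₖ₋₁ + pₖ₋₂ and qₖ = aₖqₖ₋₁ + qₖ₋₂:
  k=0: a=2, p=2, q=1
  k=1: a=2, p=5, q=2
  k=2: a=17, p=87, q=35
  k=3: a=2, p=179, q=72
  k=4: a=3, p=624, q=251
  k=5: a=2, p=1427, q=574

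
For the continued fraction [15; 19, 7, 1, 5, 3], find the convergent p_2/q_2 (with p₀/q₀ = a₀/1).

Using pₖ = aₖpₖ₋₁ + pₖ₋₂, qₖ = aₖqₖ₋₁ + qₖ₋₂ (with p₋₁=1, p₋₂=0, q₋₁=0, q₋₂=1):
  k=0: a=15, p=15, q=1
  k=1: a=19, p=286, q=19
  k=2: a=7, p=2017, q=134

2017/134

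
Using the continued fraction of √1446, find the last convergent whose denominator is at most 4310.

√1446 = [38; 38, 76, …] (period length 2).
Convergents:
  p_0/q_0 = 38/1
  p_1/q_1 = 1445/38
  p_2/q_2 = 109858/2889
  p_3/q_3 = 4176049/109820
q_2 = 2889 ≤ 4310 < 109820 = q_3, so the answer is 109858/2889.

109858/2889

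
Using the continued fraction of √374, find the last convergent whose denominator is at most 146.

√374 = [19; 2, 1, 18, 1, 2, 38, …] (period length 6).
Convergents:
  p_0/q_0 = 19/1
  p_1/q_1 = 39/2
  p_2/q_2 = 58/3
  p_3/q_3 = 1083/56
  p_4/q_4 = 1141/59
  p_5/q_5 = 3365/174
q_4 = 59 ≤ 146 < 174 = q_5, so the answer is 1141/59.

1141/59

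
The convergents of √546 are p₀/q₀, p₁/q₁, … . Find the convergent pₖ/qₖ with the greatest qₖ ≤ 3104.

√546 = [23; 2, 1, 2, 1, 2, 46, …] (period length 6).
Convergents:
  p_0/q_0 = 23/1
  p_1/q_1 = 47/2
  p_2/q_2 = 70/3
  p_3/q_3 = 187/8
  p_4/q_4 = 257/11
  p_5/q_5 = 701/30
  p_6/q_6 = 32503/1391
  p_7/q_7 = 65707/2812
  p_8/q_8 = 98210/4203
q_7 = 2812 ≤ 3104 < 4203 = q_8, so the answer is 65707/2812.

65707/2812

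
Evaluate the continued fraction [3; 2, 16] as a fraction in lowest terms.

Fold from the inside: start with 16/1.
  2 + 1/16 = 33/16
  3 + 16/33 = 115/33

115/33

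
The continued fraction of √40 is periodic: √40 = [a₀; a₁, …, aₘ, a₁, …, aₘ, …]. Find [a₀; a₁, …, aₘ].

a₀ = ⌊√40⌋ = 6.
With m₀=0, d₀=1 and mₖ₊₁ = dₖaₖ − mₖ, dₖ₊₁ = (n − mₖ₊₁²)/dₖ, aₖ₊₁ = ⌊(a₀+mₖ₊₁)/dₖ₊₁⌋:
  k=1: m=6, d=4, a=3
  k=2: m=6, d=1, a=12
d=1 and a=2a₀=12 at k=2, so the next step gives (m, d) = (6, 4) again — its k=1 value — and the period has length 2.

[6; 3, 12]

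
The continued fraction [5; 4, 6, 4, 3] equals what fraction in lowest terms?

Using pₖ = aₖpₖ₋₁ + pₖ₋₂ and qₖ = aₖqₖ₋₁ + qₖ₋₂:
  k=0: a=5, p=5, q=1
  k=1: a=4, p=21, q=4
  k=2: a=6, p=131, q=25
  k=3: a=4, p=545, q=104
  k=4: a=3, p=1766, q=337

1766/337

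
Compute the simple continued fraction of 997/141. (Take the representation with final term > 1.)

[7; 14, 10]

997 = 7×141 + 10
141 = 14×10 + 1
10 = 10×1 + 0  (stop)
So 997/141 = [7; 14, 10].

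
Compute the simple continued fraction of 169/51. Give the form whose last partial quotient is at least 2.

169 = 3*51 + 16
51 = 3*16 + 3
16 = 5*3 + 1
3 = 3*1 + 0  (stop)
So 169/51 = [3; 3, 5, 3].

[3; 3, 5, 3]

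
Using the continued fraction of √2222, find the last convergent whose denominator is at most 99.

√2222 = [47; 7, 4, 7, 94, …] (period length 4).
Convergents:
  p_0/q_0 = 47/1
  p_1/q_1 = 330/7
  p_2/q_2 = 1367/29
  p_3/q_3 = 9899/210
q_2 = 29 ≤ 99 < 210 = q_3, so the answer is 1367/29.

1367/29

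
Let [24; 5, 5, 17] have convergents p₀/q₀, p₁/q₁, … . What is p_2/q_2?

629/26

Using pₖ = aₖpₖ₋₁ + pₖ₋₂, qₖ = aₖqₖ₋₁ + qₖ₋₂ (with p₋₁=1, p₋₂=0, q₋₁=0, q₋₂=1):
  k=0: a=24, p=24, q=1
  k=1: a=5, p=121, q=5
  k=2: a=5, p=629, q=26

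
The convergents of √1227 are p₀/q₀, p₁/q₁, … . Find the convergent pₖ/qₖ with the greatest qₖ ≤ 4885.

85855/2451

√1227 = [35; 35, 70, …] (period length 2).
Convergents:
  p_0/q_0 = 35/1
  p_1/q_1 = 1226/35
  p_2/q_2 = 85855/2451
  p_3/q_3 = 3006151/85820
q_2 = 2451 ≤ 4885 < 85820 = q_3, so the answer is 85855/2451.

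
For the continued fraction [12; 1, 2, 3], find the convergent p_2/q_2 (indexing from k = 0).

Using pₖ = aₖpₖ₋₁ + pₖ₋₂, qₖ = aₖqₖ₋₁ + qₖ₋₂ (with p₋₁=1, p₋₂=0, q₋₁=0, q₋₂=1):
  k=0: a=12, p=12, q=1
  k=1: a=1, p=13, q=1
  k=2: a=2, p=38, q=3

38/3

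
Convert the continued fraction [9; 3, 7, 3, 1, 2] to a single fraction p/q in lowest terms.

Fold from the inside: start with 2/1.
  1 + 1/2 = 3/2
  3 + 2/3 = 11/3
  7 + 3/11 = 80/11
  3 + 11/80 = 251/80
  9 + 80/251 = 2339/251

2339/251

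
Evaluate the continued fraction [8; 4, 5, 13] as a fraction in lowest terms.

Using pₖ = aₖpₖ₋₁ + pₖ₋₂ and qₖ = aₖqₖ₋₁ + qₖ₋₂:
  k=0: a=8, p=8, q=1
  k=1: a=4, p=33, q=4
  k=2: a=5, p=173, q=21
  k=3: a=13, p=2282, q=277

2282/277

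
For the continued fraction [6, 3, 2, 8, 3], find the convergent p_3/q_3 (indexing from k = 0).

371/59

Using pₖ = aₖpₖ₋₁ + pₖ₋₂, qₖ = aₖqₖ₋₁ + qₖ₋₂ (with p₋₁=1, p₋₂=0, q₋₁=0, q₋₂=1):
  k=0: a=6, p=6, q=1
  k=1: a=3, p=19, q=3
  k=2: a=2, p=44, q=7
  k=3: a=8, p=371, q=59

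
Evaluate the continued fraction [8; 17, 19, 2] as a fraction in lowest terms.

5359/665

Fold from the inside: start with 2/1.
  19 + 1/2 = 39/2
  17 + 2/39 = 665/39
  8 + 39/665 = 5359/665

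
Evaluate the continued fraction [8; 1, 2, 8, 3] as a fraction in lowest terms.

677/78

Using pₖ = aₖpₖ₋₁ + pₖ₋₂ and qₖ = aₖqₖ₋₁ + qₖ₋₂:
  k=0: a=8, p=8, q=1
  k=1: a=1, p=9, q=1
  k=2: a=2, p=26, q=3
  k=3: a=8, p=217, q=25
  k=4: a=3, p=677, q=78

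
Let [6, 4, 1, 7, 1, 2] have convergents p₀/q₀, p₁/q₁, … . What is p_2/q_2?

31/5

Using pₖ = aₖpₖ₋₁ + pₖ₋₂, qₖ = aₖqₖ₋₁ + qₖ₋₂ (with p₋₁=1, p₋₂=0, q₋₁=0, q₋₂=1):
  k=0: a=6, p=6, q=1
  k=1: a=4, p=25, q=4
  k=2: a=1, p=31, q=5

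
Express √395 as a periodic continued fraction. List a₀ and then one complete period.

a₀ = ⌊√395⌋ = 19.
With m₀=0, d₀=1 and mₖ₊₁ = dₖaₖ − mₖ, dₖ₊₁ = (n − mₖ₊₁²)/dₖ, aₖ₊₁ = ⌊(a₀+mₖ₊₁)/dₖ₊₁⌋:
  k=1: m=19, d=34, a=1
  k=2: m=15, d=5, a=6
  k=3: m=15, d=34, a=1
  k=4: m=19, d=1, a=38
d=1 and a=2a₀=38 at k=4, so the next step gives (m, d) = (19, 34) again — its k=1 value — and the period has length 4.

[19; 1, 6, 1, 38]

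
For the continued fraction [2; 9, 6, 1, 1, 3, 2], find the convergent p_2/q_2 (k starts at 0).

Using pₖ = aₖpₖ₋₁ + pₖ₋₂, qₖ = aₖqₖ₋₁ + qₖ₋₂ (with p₋₁=1, p₋₂=0, q₋₁=0, q₋₂=1):
  k=0: a=2, p=2, q=1
  k=1: a=9, p=19, q=9
  k=2: a=6, p=116, q=55

116/55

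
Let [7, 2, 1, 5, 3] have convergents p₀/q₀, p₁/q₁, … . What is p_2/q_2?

Using pₖ = aₖpₖ₋₁ + pₖ₋₂, qₖ = aₖqₖ₋₁ + qₖ₋₂ (with p₋₁=1, p₋₂=0, q₋₁=0, q₋₂=1):
  k=0: a=7, p=7, q=1
  k=1: a=2, p=15, q=2
  k=2: a=1, p=22, q=3

22/3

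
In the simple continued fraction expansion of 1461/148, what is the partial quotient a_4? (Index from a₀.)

1461 = 9·148 + 129   →  a_0 = 9
148 = 1·129 + 19   →  a_1 = 1
129 = 6·19 + 15   →  a_2 = 6
19 = 1·15 + 4   →  a_3 = 1
15 = 3·4 + 3   →  a_4 = 3

3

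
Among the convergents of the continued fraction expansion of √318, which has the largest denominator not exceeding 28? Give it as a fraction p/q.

107/6

√318 = [17; 1, 4, 1, 34, …] (period length 4).
Convergents:
  p_0/q_0 = 17/1
  p_1/q_1 = 18/1
  p_2/q_2 = 89/5
  p_3/q_3 = 107/6
  p_4/q_4 = 3727/209
q_3 = 6 ≤ 28 < 209 = q_4, so the answer is 107/6.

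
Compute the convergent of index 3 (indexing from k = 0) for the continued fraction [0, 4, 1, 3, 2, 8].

4/19

Using pₖ = aₖpₖ₋₁ + pₖ₋₂, qₖ = aₖqₖ₋₁ + qₖ₋₂ (with p₋₁=1, p₋₂=0, q₋₁=0, q₋₂=1):
  k=0: a=0, p=0, q=1
  k=1: a=4, p=1, q=4
  k=2: a=1, p=1, q=5
  k=3: a=3, p=4, q=19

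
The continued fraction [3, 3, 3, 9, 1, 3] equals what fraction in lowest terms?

Fold from the inside: start with 3/1.
  1 + 1/3 = 4/3
  9 + 3/4 = 39/4
  3 + 4/39 = 121/39
  3 + 39/121 = 402/121
  3 + 121/402 = 1327/402

1327/402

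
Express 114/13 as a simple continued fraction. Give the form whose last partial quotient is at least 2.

[8; 1, 3, 3]

114 = 8×13 + 10
13 = 1×10 + 3
10 = 3×3 + 1
3 = 3×1 + 0  (stop)
So 114/13 = [8; 1, 3, 3].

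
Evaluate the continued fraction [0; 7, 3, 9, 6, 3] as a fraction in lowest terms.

541/3961

Fold from the inside: start with 3/1.
  6 + 1/3 = 19/3
  9 + 3/19 = 174/19
  3 + 19/174 = 541/174
  7 + 174/541 = 3961/541
  0 + 541/3961 = 541/3961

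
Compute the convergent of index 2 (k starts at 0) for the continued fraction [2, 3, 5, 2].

37/16

Using pₖ = aₖpₖ₋₁ + pₖ₋₂, qₖ = aₖqₖ₋₁ + qₖ₋₂ (with p₋₁=1, p₋₂=0, q₋₁=0, q₋₂=1):
  k=0: a=2, p=2, q=1
  k=1: a=3, p=7, q=3
  k=2: a=5, p=37, q=16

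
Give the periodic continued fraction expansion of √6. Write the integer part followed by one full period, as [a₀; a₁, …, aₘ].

a₀ = ⌊√6⌋ = 2.

[2; 2, 4]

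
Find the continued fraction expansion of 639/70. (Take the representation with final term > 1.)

639 = 9·70 + 9
70 = 7·9 + 7
9 = 1·7 + 2
7 = 3·2 + 1
2 = 2·1 + 0  (stop)
So 639/70 = [9; 7, 1, 3, 2].

[9; 7, 1, 3, 2]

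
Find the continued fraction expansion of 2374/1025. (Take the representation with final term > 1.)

2374 = 2×1025 + 324
1025 = 3×324 + 53
324 = 6×53 + 6
53 = 8×6 + 5
6 = 1×5 + 1
5 = 5×1 + 0  (stop)
So 2374/1025 = [2; 3, 6, 8, 1, 5].

[2; 3, 6, 8, 1, 5]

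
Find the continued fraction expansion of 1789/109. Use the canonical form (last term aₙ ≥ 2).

1789 = 16*109 + 45
109 = 2*45 + 19
45 = 2*19 + 7
19 = 2*7 + 5
7 = 1*5 + 2
5 = 2*2 + 1
2 = 2*1 + 0  (stop)
So 1789/109 = [16; 2, 2, 2, 1, 2, 2].

[16; 2, 2, 2, 1, 2, 2]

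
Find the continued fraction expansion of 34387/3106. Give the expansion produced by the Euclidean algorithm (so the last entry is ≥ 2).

34387 = 11×3106 + 221
3106 = 14×221 + 12
221 = 18×12 + 5
12 = 2×5 + 2
5 = 2×2 + 1
2 = 2×1 + 0  (stop)
So 34387/3106 = [11; 14, 18, 2, 2, 2].

[11; 14, 18, 2, 2, 2]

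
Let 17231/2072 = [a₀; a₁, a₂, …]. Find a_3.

17231 = 8·2072 + 655   →  a_0 = 8
2072 = 3·655 + 107   →  a_1 = 3
655 = 6·107 + 13   →  a_2 = 6
107 = 8·13 + 3   →  a_3 = 8

8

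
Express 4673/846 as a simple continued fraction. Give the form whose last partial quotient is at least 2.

[5; 1, 1, 10, 13, 3]

4673 = 5·846 + 443
846 = 1·443 + 403
443 = 1·403 + 40
403 = 10·40 + 3
40 = 13·3 + 1
3 = 3·1 + 0  (stop)
So 4673/846 = [5; 1, 1, 10, 13, 3].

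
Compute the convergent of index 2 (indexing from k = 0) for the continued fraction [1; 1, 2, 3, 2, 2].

Using pₖ = aₖpₖ₋₁ + pₖ₋₂, qₖ = aₖqₖ₋₁ + qₖ₋₂ (with p₋₁=1, p₋₂=0, q₋₁=0, q₋₂=1):
  k=0: a=1, p=1, q=1
  k=1: a=1, p=2, q=1
  k=2: a=2, p=5, q=3

5/3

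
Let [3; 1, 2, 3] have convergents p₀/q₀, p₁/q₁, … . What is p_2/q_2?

11/3

Using pₖ = aₖpₖ₋₁ + pₖ₋₂, qₖ = aₖqₖ₋₁ + qₖ₋₂ (with p₋₁=1, p₋₂=0, q₋₁=0, q₋₂=1):
  k=0: a=3, p=3, q=1
  k=1: a=1, p=4, q=1
  k=2: a=2, p=11, q=3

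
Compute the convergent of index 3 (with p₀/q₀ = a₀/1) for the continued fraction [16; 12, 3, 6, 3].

3763/234

Using pₖ = aₖpₖ₋₁ + pₖ₋₂, qₖ = aₖqₖ₋₁ + qₖ₋₂ (with p₋₁=1, p₋₂=0, q₋₁=0, q₋₂=1):
  k=0: a=16, p=16, q=1
  k=1: a=12, p=193, q=12
  k=2: a=3, p=595, q=37
  k=3: a=6, p=3763, q=234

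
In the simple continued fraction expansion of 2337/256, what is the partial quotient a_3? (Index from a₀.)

2337 = 9·256 + 33   →  a_0 = 9
256 = 7·33 + 25   →  a_1 = 7
33 = 1·25 + 8   →  a_2 = 1
25 = 3·8 + 1   →  a_3 = 3

3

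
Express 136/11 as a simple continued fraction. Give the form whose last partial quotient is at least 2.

136 = 12·11 + 4
11 = 2·4 + 3
4 = 1·3 + 1
3 = 3·1 + 0  (stop)
So 136/11 = [12; 2, 1, 3].

[12; 2, 1, 3]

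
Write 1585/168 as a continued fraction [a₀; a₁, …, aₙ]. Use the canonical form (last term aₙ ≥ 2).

1585 = 9*168 + 73
168 = 2*73 + 22
73 = 3*22 + 7
22 = 3*7 + 1
7 = 7*1 + 0  (stop)
So 1585/168 = [9; 2, 3, 3, 7].

[9; 2, 3, 3, 7]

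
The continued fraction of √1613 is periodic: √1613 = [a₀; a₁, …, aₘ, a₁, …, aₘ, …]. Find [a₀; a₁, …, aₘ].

[40; 6, 6, 80]

a₀ = ⌊√1613⌋ = 40.
With m₀=0, d₀=1 and mₖ₊₁ = dₖaₖ − mₖ, dₖ₊₁ = (n − mₖ₊₁²)/dₖ, aₖ₊₁ = ⌊(a₀+mₖ₊₁)/dₖ₊₁⌋:
  k=1: m=40, d=13, a=6
  k=2: m=38, d=13, a=6
  k=3: m=40, d=1, a=80
d=1 and a=2a₀=80 at k=3, so the next step gives (m, d) = (40, 13) again — its k=1 value — and the period has length 3.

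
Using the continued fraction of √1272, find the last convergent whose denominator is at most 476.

√1272 = [35; 1, 1, 1, 70, …] (period length 4).
Convergents:
  p_0/q_0 = 35/1
  p_1/q_1 = 36/1
  p_2/q_2 = 71/2
  p_3/q_3 = 107/3
  p_4/q_4 = 7561/212
  p_5/q_5 = 7668/215
  p_6/q_6 = 15229/427
  p_7/q_7 = 22897/642
q_6 = 427 ≤ 476 < 642 = q_7, so the answer is 15229/427.

15229/427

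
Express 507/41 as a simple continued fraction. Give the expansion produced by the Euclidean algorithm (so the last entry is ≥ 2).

[12; 2, 1, 2, 1, 3]

507 = 12×41 + 15
41 = 2×15 + 11
15 = 1×11 + 4
11 = 2×4 + 3
4 = 1×3 + 1
3 = 3×1 + 0  (stop)
So 507/41 = [12; 2, 1, 2, 1, 3].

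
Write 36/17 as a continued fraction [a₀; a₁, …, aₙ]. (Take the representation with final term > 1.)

[2; 8, 2]

36 = 2×17 + 2
17 = 8×2 + 1
2 = 2×1 + 0  (stop)
So 36/17 = [2; 8, 2].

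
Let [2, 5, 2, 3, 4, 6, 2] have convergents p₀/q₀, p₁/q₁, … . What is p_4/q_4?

356/163

Using pₖ = aₖpₖ₋₁ + pₖ₋₂, qₖ = aₖqₖ₋₁ + qₖ₋₂ (with p₋₁=1, p₋₂=0, q₋₁=0, q₋₂=1):
  k=0: a=2, p=2, q=1
  k=1: a=5, p=11, q=5
  k=2: a=2, p=24, q=11
  k=3: a=3, p=83, q=38
  k=4: a=4, p=356, q=163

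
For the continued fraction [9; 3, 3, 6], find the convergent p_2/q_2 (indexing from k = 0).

Using pₖ = aₖpₖ₋₁ + pₖ₋₂, qₖ = aₖqₖ₋₁ + qₖ₋₂ (with p₋₁=1, p₋₂=0, q₋₁=0, q₋₂=1):
  k=0: a=9, p=9, q=1
  k=1: a=3, p=28, q=3
  k=2: a=3, p=93, q=10

93/10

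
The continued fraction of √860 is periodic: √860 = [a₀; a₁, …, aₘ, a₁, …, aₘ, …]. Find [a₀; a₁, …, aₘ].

[29; 3, 14, 3, 58]

a₀ = ⌊√860⌋ = 29.
With m₀=0, d₀=1 and mₖ₊₁ = dₖaₖ − mₖ, dₖ₊₁ = (n − mₖ₊₁²)/dₖ, aₖ₊₁ = ⌊(a₀+mₖ₊₁)/dₖ₊₁⌋:
  k=1: m=29, d=19, a=3
  k=2: m=28, d=4, a=14
  k=3: m=28, d=19, a=3
  k=4: m=29, d=1, a=58
d=1 and a=2a₀=58 at k=4, so the next step gives (m, d) = (29, 19) again — its k=1 value — and the period has length 4.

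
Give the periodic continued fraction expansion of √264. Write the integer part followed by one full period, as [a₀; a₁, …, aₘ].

[16; 4, 32]

a₀ = ⌊√264⌋ = 16.
With m₀=0, d₀=1 and mₖ₊₁ = dₖaₖ − mₖ, dₖ₊₁ = (n − mₖ₊₁²)/dₖ, aₖ₊₁ = ⌊(a₀+mₖ₊₁)/dₖ₊₁⌋:
  k=1: m=16, d=8, a=4
  k=2: m=16, d=1, a=32
d=1 and a=2a₀=32 at k=2, so the next step gives (m, d) = (16, 8) again — its k=1 value — and the period has length 2.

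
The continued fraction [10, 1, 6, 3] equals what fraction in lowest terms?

239/22

Fold from the inside: start with 3/1.
  6 + 1/3 = 19/3
  1 + 3/19 = 22/19
  10 + 19/22 = 239/22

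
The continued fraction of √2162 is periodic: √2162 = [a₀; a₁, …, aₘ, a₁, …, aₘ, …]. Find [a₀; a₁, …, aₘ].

a₀ = ⌊√2162⌋ = 46.
With m₀=0, d₀=1 and mₖ₊₁ = dₖaₖ − mₖ, dₖ₊₁ = (n − mₖ₊₁²)/dₖ, aₖ₊₁ = ⌊(a₀+mₖ₊₁)/dₖ₊₁⌋:
  k=1: m=46, d=46, a=2
  k=2: m=46, d=1, a=92
d=1 and a=2a₀=92 at k=2, so the next step gives (m, d) = (46, 46) again — its k=1 value — and the period has length 2.

[46; 2, 92]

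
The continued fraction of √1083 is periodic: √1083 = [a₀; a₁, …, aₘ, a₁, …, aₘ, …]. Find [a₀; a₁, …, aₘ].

[32; 1, 9, 1, 64]

a₀ = ⌊√1083⌋ = 32.
With m₀=0, d₀=1 and mₖ₊₁ = dₖaₖ − mₖ, dₖ₊₁ = (n − mₖ₊₁²)/dₖ, aₖ₊₁ = ⌊(a₀+mₖ₊₁)/dₖ₊₁⌋:
  k=1: m=32, d=59, a=1
  k=2: m=27, d=6, a=9
  k=3: m=27, d=59, a=1
  k=4: m=32, d=1, a=64
d=1 and a=2a₀=64 at k=4, so the next step gives (m, d) = (32, 59) again — its k=1 value — and the period has length 4.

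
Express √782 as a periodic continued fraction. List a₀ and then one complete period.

[27; 1, 26, 1, 54]

a₀ = ⌊√782⌋ = 27.
With m₀=0, d₀=1 and mₖ₊₁ = dₖaₖ − mₖ, dₖ₊₁ = (n − mₖ₊₁²)/dₖ, aₖ₊₁ = ⌊(a₀+mₖ₊₁)/dₖ₊₁⌋:
  k=1: m=27, d=53, a=1
  k=2: m=26, d=2, a=26
  k=3: m=26, d=53, a=1
  k=4: m=27, d=1, a=54
d=1 and a=2a₀=54 at k=4, so the next step gives (m, d) = (27, 53) again — its k=1 value — and the period has length 4.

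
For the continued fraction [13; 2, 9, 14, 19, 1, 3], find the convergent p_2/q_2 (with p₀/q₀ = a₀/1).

Using pₖ = aₖpₖ₋₁ + pₖ₋₂, qₖ = aₖqₖ₋₁ + qₖ₋₂ (with p₋₁=1, p₋₂=0, q₋₁=0, q₋₂=1):
  k=0: a=13, p=13, q=1
  k=1: a=2, p=27, q=2
  k=2: a=9, p=256, q=19

256/19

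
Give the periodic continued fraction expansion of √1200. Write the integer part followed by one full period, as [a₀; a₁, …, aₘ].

[34; 1, 1, 1, 3, 1, 1, 1, 68]

a₀ = ⌊√1200⌋ = 34.
With m₀=0, d₀=1 and mₖ₊₁ = dₖaₖ − mₖ, dₖ₊₁ = (n − mₖ₊₁²)/dₖ, aₖ₊₁ = ⌊(a₀+mₖ₊₁)/dₖ₊₁⌋:
  k=1: m=34, d=44, a=1
  k=2: m=10, d=25, a=1
  k=3: m=15, d=39, a=1
  k=4: m=24, d=16, a=3
  k=5: m=24, d=39, a=1
  k=6: m=15, d=25, a=1
  k=7: m=10, d=44, a=1
  k=8: m=34, d=1, a=68
d=1 and a=2a₀=68 at k=8, so the next step gives (m, d) = (34, 44) again — its k=1 value — and the period has length 8.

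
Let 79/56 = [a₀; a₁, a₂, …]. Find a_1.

2

79 = 1·56 + 23   →  a_0 = 1
56 = 2·23 + 10   →  a_1 = 2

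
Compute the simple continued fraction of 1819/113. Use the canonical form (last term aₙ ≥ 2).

1819 = 16*113 + 11
113 = 10*11 + 3
11 = 3*3 + 2
3 = 1*2 + 1
2 = 2*1 + 0  (stop)
So 1819/113 = [16; 10, 3, 1, 2].

[16; 10, 3, 1, 2]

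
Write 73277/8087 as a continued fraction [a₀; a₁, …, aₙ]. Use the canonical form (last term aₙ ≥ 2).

73277 = 9·8087 + 494
8087 = 16·494 + 183
494 = 2·183 + 128
183 = 1·128 + 55
128 = 2·55 + 18
55 = 3·18 + 1
18 = 18·1 + 0  (stop)
So 73277/8087 = [9; 16, 2, 1, 2, 3, 18].

[9; 16, 2, 1, 2, 3, 18]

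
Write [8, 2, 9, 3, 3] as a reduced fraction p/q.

1661/196

Using pₖ = aₖpₖ₋₁ + pₖ₋₂ and qₖ = aₖqₖ₋₁ + qₖ₋₂:
  k=0: a=8, p=8, q=1
  k=1: a=2, p=17, q=2
  k=2: a=9, p=161, q=19
  k=3: a=3, p=500, q=59
  k=4: a=3, p=1661, q=196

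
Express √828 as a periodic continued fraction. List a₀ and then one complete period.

[28; 1, 3, 2, 3, 1, 56]

a₀ = ⌊√828⌋ = 28.
With m₀=0, d₀=1 and mₖ₊₁ = dₖaₖ − mₖ, dₖ₊₁ = (n − mₖ₊₁²)/dₖ, aₖ₊₁ = ⌊(a₀+mₖ₊₁)/dₖ₊₁⌋:
  k=1: m=28, d=44, a=1
  k=2: m=16, d=13, a=3
  k=3: m=23, d=23, a=2
  k=4: m=23, d=13, a=3
  k=5: m=16, d=44, a=1
  k=6: m=28, d=1, a=56
d=1 and a=2a₀=56 at k=6, so the next step gives (m, d) = (28, 44) again — its k=1 value — and the period has length 6.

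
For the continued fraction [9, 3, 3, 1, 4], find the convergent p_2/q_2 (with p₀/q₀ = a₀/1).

93/10

Using pₖ = aₖpₖ₋₁ + pₖ₋₂, qₖ = aₖqₖ₋₁ + qₖ₋₂ (with p₋₁=1, p₋₂=0, q₋₁=0, q₋₂=1):
  k=0: a=9, p=9, q=1
  k=1: a=3, p=28, q=3
  k=2: a=3, p=93, q=10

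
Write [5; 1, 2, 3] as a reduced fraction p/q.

Using pₖ = aₖpₖ₋₁ + pₖ₋₂ and qₖ = aₖqₖ₋₁ + qₖ₋₂:
  k=0: a=5, p=5, q=1
  k=1: a=1, p=6, q=1
  k=2: a=2, p=17, q=3
  k=3: a=3, p=57, q=10

57/10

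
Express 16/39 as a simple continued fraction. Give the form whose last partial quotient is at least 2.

16 = 0*39 + 16
39 = 2*16 + 7
16 = 2*7 + 2
7 = 3*2 + 1
2 = 2*1 + 0  (stop)
So 16/39 = [0; 2, 2, 3, 2].

[0; 2, 2, 3, 2]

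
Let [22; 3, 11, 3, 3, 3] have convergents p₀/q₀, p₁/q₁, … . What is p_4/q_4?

Using pₖ = aₖpₖ₋₁ + pₖ₋₂, qₖ = aₖqₖ₋₁ + qₖ₋₂ (with p₋₁=1, p₋₂=0, q₋₁=0, q₋₂=1):
  k=0: a=22, p=22, q=1
  k=1: a=3, p=67, q=3
  k=2: a=11, p=759, q=34
  k=3: a=3, p=2344, q=105
  k=4: a=3, p=7791, q=349

7791/349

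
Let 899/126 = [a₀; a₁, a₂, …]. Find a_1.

7

899 = 7·126 + 17   →  a_0 = 7
126 = 7·17 + 7   →  a_1 = 7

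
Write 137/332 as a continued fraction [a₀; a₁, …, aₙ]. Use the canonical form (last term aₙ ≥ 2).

[0; 2, 2, 2, 1, 3, 5]

137 = 0*332 + 137
332 = 2*137 + 58
137 = 2*58 + 21
58 = 2*21 + 16
21 = 1*16 + 5
16 = 3*5 + 1
5 = 5*1 + 0  (stop)
So 137/332 = [0; 2, 2, 2, 1, 3, 5].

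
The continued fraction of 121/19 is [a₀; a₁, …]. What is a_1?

2

121 = 6·19 + 7   →  a_0 = 6
19 = 2·7 + 5   →  a_1 = 2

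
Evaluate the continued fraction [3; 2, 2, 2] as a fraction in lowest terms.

Using pₖ = aₖpₖ₋₁ + pₖ₋₂ and qₖ = aₖqₖ₋₁ + qₖ₋₂:
  k=0: a=3, p=3, q=1
  k=1: a=2, p=7, q=2
  k=2: a=2, p=17, q=5
  k=3: a=2, p=41, q=12

41/12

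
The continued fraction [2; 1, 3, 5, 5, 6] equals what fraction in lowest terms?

1864/675

Fold from the inside: start with 6/1.
  5 + 1/6 = 31/6
  5 + 6/31 = 161/31
  3 + 31/161 = 514/161
  1 + 161/514 = 675/514
  2 + 514/675 = 1864/675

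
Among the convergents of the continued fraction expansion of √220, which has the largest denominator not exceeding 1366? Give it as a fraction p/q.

√220 = [14; 1, 4, 1, 28, …] (period length 4).
Convergents:
  p_0/q_0 = 14/1
  p_1/q_1 = 15/1
  p_2/q_2 = 74/5
  p_3/q_3 = 89/6
  p_4/q_4 = 2566/173
  p_5/q_5 = 2655/179
  p_6/q_6 = 13186/889
  p_7/q_7 = 15841/1068
  p_8/q_8 = 456734/30793
q_7 = 1068 ≤ 1366 < 30793 = q_8, so the answer is 15841/1068.

15841/1068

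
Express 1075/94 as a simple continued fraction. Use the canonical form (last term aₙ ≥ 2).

1075 = 11·94 + 41
94 = 2·41 + 12
41 = 3·12 + 5
12 = 2·5 + 2
5 = 2·2 + 1
2 = 2·1 + 0  (stop)
So 1075/94 = [11; 2, 3, 2, 2, 2].

[11; 2, 3, 2, 2, 2]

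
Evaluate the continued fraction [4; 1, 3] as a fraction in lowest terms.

19/4

Fold from the inside: start with 3/1.
  1 + 1/3 = 4/3
  4 + 3/4 = 19/4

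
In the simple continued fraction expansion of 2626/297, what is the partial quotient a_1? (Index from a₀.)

1

2626 = 8·297 + 250   →  a_0 = 8
297 = 1·250 + 47   →  a_1 = 1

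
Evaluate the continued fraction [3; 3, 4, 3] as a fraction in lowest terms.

139/42

Using pₖ = aₖpₖ₋₁ + pₖ₋₂ and qₖ = aₖqₖ₋₁ + qₖ₋₂:
  k=0: a=3, p=3, q=1
  k=1: a=3, p=10, q=3
  k=2: a=4, p=43, q=13
  k=3: a=3, p=139, q=42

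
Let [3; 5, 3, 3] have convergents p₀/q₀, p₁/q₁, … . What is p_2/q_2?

Using pₖ = aₖpₖ₋₁ + pₖ₋₂, qₖ = aₖqₖ₋₁ + qₖ₋₂ (with p₋₁=1, p₋₂=0, q₋₁=0, q₋₂=1):
  k=0: a=3, p=3, q=1
  k=1: a=5, p=16, q=5
  k=2: a=3, p=51, q=16

51/16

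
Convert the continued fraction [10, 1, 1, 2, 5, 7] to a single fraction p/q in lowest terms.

2055/194

Using pₖ = aₖpₖ₋₁ + pₖ₋₂ and qₖ = aₖqₖ₋₁ + qₖ₋₂:
  k=0: a=10, p=10, q=1
  k=1: a=1, p=11, q=1
  k=2: a=1, p=21, q=2
  k=3: a=2, p=53, q=5
  k=4: a=5, p=286, q=27
  k=5: a=7, p=2055, q=194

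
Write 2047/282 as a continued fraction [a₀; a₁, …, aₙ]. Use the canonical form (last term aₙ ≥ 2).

[7; 3, 1, 6, 3, 3]

2047 = 7*282 + 73
282 = 3*73 + 63
73 = 1*63 + 10
63 = 6*10 + 3
10 = 3*3 + 1
3 = 3*1 + 0  (stop)
So 2047/282 = [7; 3, 1, 6, 3, 3].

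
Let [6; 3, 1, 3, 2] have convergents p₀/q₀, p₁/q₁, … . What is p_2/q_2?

25/4

Using pₖ = aₖpₖ₋₁ + pₖ₋₂, qₖ = aₖqₖ₋₁ + qₖ₋₂ (with p₋₁=1, p₋₂=0, q₋₁=0, q₋₂=1):
  k=0: a=6, p=6, q=1
  k=1: a=3, p=19, q=3
  k=2: a=1, p=25, q=4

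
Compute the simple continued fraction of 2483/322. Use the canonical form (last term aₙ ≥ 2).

[7; 1, 2, 2, 6, 7]

2483 = 7*322 + 229
322 = 1*229 + 93
229 = 2*93 + 43
93 = 2*43 + 7
43 = 6*7 + 1
7 = 7*1 + 0  (stop)
So 2483/322 = [7; 1, 2, 2, 6, 7].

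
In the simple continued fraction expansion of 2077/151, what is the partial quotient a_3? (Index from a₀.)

2077 = 13·151 + 114   →  a_0 = 13
151 = 1·114 + 37   →  a_1 = 1
114 = 3·37 + 3   →  a_2 = 3
37 = 12·3 + 1   →  a_3 = 12

12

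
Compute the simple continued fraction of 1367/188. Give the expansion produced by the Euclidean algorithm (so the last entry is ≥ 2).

[7; 3, 1, 2, 5, 3]

1367 = 7·188 + 51
188 = 3·51 + 35
51 = 1·35 + 16
35 = 2·16 + 3
16 = 5·3 + 1
3 = 3·1 + 0  (stop)
So 1367/188 = [7; 3, 1, 2, 5, 3].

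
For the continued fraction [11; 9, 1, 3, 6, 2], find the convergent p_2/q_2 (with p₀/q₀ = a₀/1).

Using pₖ = aₖpₖ₋₁ + pₖ₋₂, qₖ = aₖqₖ₋₁ + qₖ₋₂ (with p₋₁=1, p₋₂=0, q₋₁=0, q₋₂=1):
  k=0: a=11, p=11, q=1
  k=1: a=9, p=100, q=9
  k=2: a=1, p=111, q=10

111/10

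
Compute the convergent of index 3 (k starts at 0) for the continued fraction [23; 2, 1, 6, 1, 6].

467/20

Using pₖ = aₖpₖ₋₁ + pₖ₋₂, qₖ = aₖqₖ₋₁ + qₖ₋₂ (with p₋₁=1, p₋₂=0, q₋₁=0, q₋₂=1):
  k=0: a=23, p=23, q=1
  k=1: a=2, p=47, q=2
  k=2: a=1, p=70, q=3
  k=3: a=6, p=467, q=20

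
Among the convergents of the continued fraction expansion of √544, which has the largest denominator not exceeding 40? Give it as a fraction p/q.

√544 = [23; 3, 11, 3, 46, …] (period length 4).
Convergents:
  p_0/q_0 = 23/1
  p_1/q_1 = 70/3
  p_2/q_2 = 793/34
  p_3/q_3 = 2449/105
q_2 = 34 ≤ 40 < 105 = q_3, so the answer is 793/34.

793/34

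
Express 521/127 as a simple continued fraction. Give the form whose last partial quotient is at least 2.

[4; 9, 1, 3, 3]

521 = 4·127 + 13
127 = 9·13 + 10
13 = 1·10 + 3
10 = 3·3 + 1
3 = 3·1 + 0  (stop)
So 521/127 = [4; 9, 1, 3, 3].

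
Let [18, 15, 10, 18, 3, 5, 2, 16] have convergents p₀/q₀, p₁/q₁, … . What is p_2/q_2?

2728/151

Using pₖ = aₖpₖ₋₁ + pₖ₋₂, qₖ = aₖqₖ₋₁ + qₖ₋₂ (with p₋₁=1, p₋₂=0, q₋₁=0, q₋₂=1):
  k=0: a=18, p=18, q=1
  k=1: a=15, p=271, q=15
  k=2: a=10, p=2728, q=151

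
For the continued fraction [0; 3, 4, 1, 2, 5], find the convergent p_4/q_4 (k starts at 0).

Using pₖ = aₖpₖ₋₁ + pₖ₋₂, qₖ = aₖqₖ₋₁ + qₖ₋₂ (with p₋₁=1, p₋₂=0, q₋₁=0, q₋₂=1):
  k=0: a=0, p=0, q=1
  k=1: a=3, p=1, q=3
  k=2: a=4, p=4, q=13
  k=3: a=1, p=5, q=16
  k=4: a=2, p=14, q=45

14/45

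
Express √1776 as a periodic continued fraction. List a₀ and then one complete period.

a₀ = ⌊√1776⌋ = 42.
With m₀=0, d₀=1 and mₖ₊₁ = dₖaₖ − mₖ, dₖ₊₁ = (n − mₖ₊₁²)/dₖ, aₖ₊₁ = ⌊(a₀+mₖ₊₁)/dₖ₊₁⌋:
  k=1: m=42, d=12, a=7
  k=2: m=42, d=1, a=84
d=1 and a=2a₀=84 at k=2, so the next step gives (m, d) = (42, 12) again — its k=1 value — and the period has length 2.

[42; 7, 84]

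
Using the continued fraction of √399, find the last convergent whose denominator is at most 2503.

√399 = [19; 1, 38, …] (period length 2).
Convergents:
  p_0/q_0 = 19/1
  p_1/q_1 = 20/1
  p_2/q_2 = 779/39
  p_3/q_3 = 799/40
  p_4/q_4 = 31141/1559
  p_5/q_5 = 31940/1599
  p_6/q_6 = 1244861/62321
q_5 = 1599 ≤ 2503 < 62321 = q_6, so the answer is 31940/1599.

31940/1599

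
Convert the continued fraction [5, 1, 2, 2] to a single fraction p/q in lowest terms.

Using pₖ = aₖpₖ₋₁ + pₖ₋₂ and qₖ = aₖqₖ₋₁ + qₖ₋₂:
  k=0: a=5, p=5, q=1
  k=1: a=1, p=6, q=1
  k=2: a=2, p=17, q=3
  k=3: a=2, p=40, q=7

40/7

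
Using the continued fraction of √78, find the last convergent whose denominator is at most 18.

53/6

√78 = [8; 1, 4, 1, 16, …] (period length 4).
Convergents:
  p_0/q_0 = 8/1
  p_1/q_1 = 9/1
  p_2/q_2 = 44/5
  p_3/q_3 = 53/6
  p_4/q_4 = 892/101
q_3 = 6 ≤ 18 < 101 = q_4, so the answer is 53/6.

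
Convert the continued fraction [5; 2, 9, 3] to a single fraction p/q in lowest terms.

323/59

Fold from the inside: start with 3/1.
  9 + 1/3 = 28/3
  2 + 3/28 = 59/28
  5 + 28/59 = 323/59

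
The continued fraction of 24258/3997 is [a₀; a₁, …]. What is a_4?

24258 = 6·3997 + 276   →  a_0 = 6
3997 = 14·276 + 133   →  a_1 = 14
276 = 2·133 + 10   →  a_2 = 2
133 = 13·10 + 3   →  a_3 = 13
10 = 3·3 + 1   →  a_4 = 3

3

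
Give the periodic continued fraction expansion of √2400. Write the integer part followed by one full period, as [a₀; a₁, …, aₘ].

[48; 1, 96]

a₀ = ⌊√2400⌋ = 48.
With m₀=0, d₀=1 and mₖ₊₁ = dₖaₖ − mₖ, dₖ₊₁ = (n − mₖ₊₁²)/dₖ, aₖ₊₁ = ⌊(a₀+mₖ₊₁)/dₖ₊₁⌋:
  k=1: m=48, d=96, a=1
  k=2: m=48, d=1, a=96
d=1 and a=2a₀=96 at k=2, so the next step gives (m, d) = (48, 96) again — its k=1 value — and the period has length 2.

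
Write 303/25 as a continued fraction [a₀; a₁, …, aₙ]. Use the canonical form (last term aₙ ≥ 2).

[12; 8, 3]

303 = 12×25 + 3
25 = 8×3 + 1
3 = 3×1 + 0  (stop)
So 303/25 = [12; 8, 3].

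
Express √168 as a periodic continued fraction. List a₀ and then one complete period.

[12; 1, 24]

a₀ = ⌊√168⌋ = 12.
With m₀=0, d₀=1 and mₖ₊₁ = dₖaₖ − mₖ, dₖ₊₁ = (n − mₖ₊₁²)/dₖ, aₖ₊₁ = ⌊(a₀+mₖ₊₁)/dₖ₊₁⌋:
  k=1: m=12, d=24, a=1
  k=2: m=12, d=1, a=24
d=1 and a=2a₀=24 at k=2, so the next step gives (m, d) = (12, 24) again — its k=1 value — and the period has length 2.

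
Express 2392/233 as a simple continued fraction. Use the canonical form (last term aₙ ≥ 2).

2392 = 10·233 + 62
233 = 3·62 + 47
62 = 1·47 + 15
47 = 3·15 + 2
15 = 7·2 + 1
2 = 2·1 + 0  (stop)
So 2392/233 = [10; 3, 1, 3, 7, 2].

[10; 3, 1, 3, 7, 2]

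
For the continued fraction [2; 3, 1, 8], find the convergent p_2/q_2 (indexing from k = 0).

Using pₖ = aₖpₖ₋₁ + pₖ₋₂, qₖ = aₖqₖ₋₁ + qₖ₋₂ (with p₋₁=1, p₋₂=0, q₋₁=0, q₋₂=1):
  k=0: a=2, p=2, q=1
  k=1: a=3, p=7, q=3
  k=2: a=1, p=9, q=4

9/4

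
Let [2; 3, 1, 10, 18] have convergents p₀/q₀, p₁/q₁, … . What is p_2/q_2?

9/4

Using pₖ = aₖpₖ₋₁ + pₖ₋₂, qₖ = aₖqₖ₋₁ + qₖ₋₂ (with p₋₁=1, p₋₂=0, q₋₁=0, q₋₂=1):
  k=0: a=2, p=2, q=1
  k=1: a=3, p=7, q=3
  k=2: a=1, p=9, q=4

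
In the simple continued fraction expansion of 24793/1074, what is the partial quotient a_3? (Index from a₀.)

4

24793 = 23·1074 + 91   →  a_0 = 23
1074 = 11·91 + 73   →  a_1 = 11
91 = 1·73 + 18   →  a_2 = 1
73 = 4·18 + 1   →  a_3 = 4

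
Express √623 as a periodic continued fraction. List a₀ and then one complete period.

a₀ = ⌊√623⌋ = 24.
With m₀=0, d₀=1 and mₖ₊₁ = dₖaₖ − mₖ, dₖ₊₁ = (n − mₖ₊₁²)/dₖ, aₖ₊₁ = ⌊(a₀+mₖ₊₁)/dₖ₊₁⌋:
  k=1: m=24, d=47, a=1
  k=2: m=23, d=2, a=23
  k=3: m=23, d=47, a=1
  k=4: m=24, d=1, a=48
d=1 and a=2a₀=48 at k=4, so the next step gives (m, d) = (24, 47) again — its k=1 value — and the period has length 4.

[24; 1, 23, 1, 48]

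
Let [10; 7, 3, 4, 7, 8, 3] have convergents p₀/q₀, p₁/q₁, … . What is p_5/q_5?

56675/5591

Using pₖ = aₖpₖ₋₁ + pₖ₋₂, qₖ = aₖqₖ₋₁ + qₖ₋₂ (with p₋₁=1, p₋₂=0, q₋₁=0, q₋₂=1):
  k=0: a=10, p=10, q=1
  k=1: a=7, p=71, q=7
  k=2: a=3, p=223, q=22
  k=3: a=4, p=963, q=95
  k=4: a=7, p=6964, q=687
  k=5: a=8, p=56675, q=5591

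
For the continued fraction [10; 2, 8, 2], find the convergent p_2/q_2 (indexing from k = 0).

Using pₖ = aₖpₖ₋₁ + pₖ₋₂, qₖ = aₖqₖ₋₁ + qₖ₋₂ (with p₋₁=1, p₋₂=0, q₋₁=0, q₋₂=1):
  k=0: a=10, p=10, q=1
  k=1: a=2, p=21, q=2
  k=2: a=8, p=178, q=17

178/17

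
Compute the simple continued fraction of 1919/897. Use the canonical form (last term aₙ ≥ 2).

1919 = 2·897 + 125
897 = 7·125 + 22
125 = 5·22 + 15
22 = 1·15 + 7
15 = 2·7 + 1
7 = 7·1 + 0  (stop)
So 1919/897 = [2; 7, 5, 1, 2, 7].

[2; 7, 5, 1, 2, 7]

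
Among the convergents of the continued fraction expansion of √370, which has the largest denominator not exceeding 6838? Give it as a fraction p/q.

√370 = [19; 4, 4, 38, …] (period length 3).
Convergents:
  p_0/q_0 = 19/1
  p_1/q_1 = 77/4
  p_2/q_2 = 327/17
  p_3/q_3 = 12503/650
  p_4/q_4 = 50339/2617
  p_5/q_5 = 213859/11118
q_4 = 2617 ≤ 6838 < 11118 = q_5, so the answer is 50339/2617.

50339/2617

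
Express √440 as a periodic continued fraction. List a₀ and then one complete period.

[20; 1, 40]

a₀ = ⌊√440⌋ = 20.
With m₀=0, d₀=1 and mₖ₊₁ = dₖaₖ − mₖ, dₖ₊₁ = (n − mₖ₊₁²)/dₖ, aₖ₊₁ = ⌊(a₀+mₖ₊₁)/dₖ₊₁⌋:
  k=1: m=20, d=40, a=1
  k=2: m=20, d=1, a=40
d=1 and a=2a₀=40 at k=2, so the next step gives (m, d) = (20, 40) again — its k=1 value — and the period has length 2.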